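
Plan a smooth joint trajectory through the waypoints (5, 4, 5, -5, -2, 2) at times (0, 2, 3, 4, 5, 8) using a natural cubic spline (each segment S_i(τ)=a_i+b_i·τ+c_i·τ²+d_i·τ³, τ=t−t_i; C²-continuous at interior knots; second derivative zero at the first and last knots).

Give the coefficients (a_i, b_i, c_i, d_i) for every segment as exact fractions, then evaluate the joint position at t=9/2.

Δ: Δ0=-1/2, Δ1=1, Δ2=-10, Δ3=3, Δ4=4/3
row 1: diag=6, rhs=9; c'=1/6, d'=3/2
row 2: denom=4−1·1/6=23/6; d'=(-66−1·3/2)/(23/6)=-405/23
row 3: denom=4−1·6/23=86/23; d'=(78−1·-405/23)/(86/23)=2199/86
row 4: denom=8−1·23/86=665/86; d'=(-10−1·2199/86)/(665/86)=-23/5
back: M4=-23/5
back: M3=2199/86−23/86·-23/5=134/5
back: M2=-405/23−6/23·134/5=-123/5
back: M1=3/2−1/6·-123/5=28/5
M: M0=0, M1=28/5, M2=-123/5, M3=134/5, M4=-23/5, M5=0
seg 0: a=5, c=M0/2=0, d=(M1−M0)/(6·2)=7/15, b=Δ0−h0·(2M0+M1)/6=-71/30
seg 1: a=4, c=M1/2=14/5, d=(M2−M1)/(6·1)=-151/30, b=Δ1−h1·(2M1+M2)/6=97/30
seg 2: a=5, c=M2/2=-123/10, d=(M3−M2)/(6·1)=257/30, b=Δ2−h2·(2M2+M3)/6=-94/15
seg 3: a=-5, c=M3/2=67/5, d=(M4−M3)/(6·1)=-157/30, b=Δ3−h3·(2M3+M4)/6=-31/6
seg 4: a=-2, c=M4/2=-23/10, d=(M5−M4)/(6·3)=23/90, b=Δ4−h4·(2M4+M5)/6=89/15
t_q=9/2 → seg 3, τ=1/2; S=-5+-31/6·τ+67/5·τ²+-157/30·τ³=-391/80

  seg 0: a=5 b=-71/30 c=0 d=7/15
  seg 1: a=4 b=97/30 c=14/5 d=-151/30
  seg 2: a=5 b=-94/15 c=-123/10 d=257/30
  seg 3: a=-5 b=-31/6 c=67/5 d=-157/30
  seg 4: a=-2 b=89/15 c=-23/10 d=23/90
S(9/2) = -391/80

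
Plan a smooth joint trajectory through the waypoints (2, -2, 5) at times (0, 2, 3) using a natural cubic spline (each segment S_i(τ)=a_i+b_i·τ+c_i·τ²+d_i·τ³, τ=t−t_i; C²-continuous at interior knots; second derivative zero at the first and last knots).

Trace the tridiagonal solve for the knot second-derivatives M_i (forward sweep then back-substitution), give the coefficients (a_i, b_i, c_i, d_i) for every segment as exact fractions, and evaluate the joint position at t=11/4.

  seg 0: a=2 b=-5 c=0 d=3/4
  seg 1: a=-2 b=4 c=9/2 d=-3/2
S(11/4) = 371/128

Δ: Δ0=-2, Δ1=7
row 1: diag=6, rhs=54; c'=1/6, d'=9
back: M1=9
M: M0=0, M1=9, M2=0
seg 0: a=2, c=M0/2=0, d=(M1−M0)/(6·2)=3/4, b=Δ0−h0·(2M0+M1)/6=-5
seg 1: a=-2, c=M1/2=9/2, d=(M2−M1)/(6·1)=-3/2, b=Δ1−h1·(2M1+M2)/6=4
t_q=11/4 → seg 1, τ=3/4; S=-2+4·τ+9/2·τ²+-3/2·τ³=371/128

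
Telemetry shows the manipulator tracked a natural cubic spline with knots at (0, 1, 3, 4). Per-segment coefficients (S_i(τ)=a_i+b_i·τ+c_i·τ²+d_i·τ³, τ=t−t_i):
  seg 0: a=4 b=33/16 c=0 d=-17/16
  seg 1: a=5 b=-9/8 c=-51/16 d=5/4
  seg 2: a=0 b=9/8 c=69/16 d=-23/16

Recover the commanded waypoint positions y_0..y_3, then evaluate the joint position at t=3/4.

y_0=4 y_1=5 y_2=0 y_3=4
S(3/4) = 5221/1024

y_0 = S_0(0) = a_0 = 4
y_1 = S_1(0) = a_1 = 5
y_2 = S_2(0) = a_2 = 0
y_3 = S_2(1) = 4
t_q=3/4 is in segment 0 (τ=3/4); S_0(τ)=5221/1024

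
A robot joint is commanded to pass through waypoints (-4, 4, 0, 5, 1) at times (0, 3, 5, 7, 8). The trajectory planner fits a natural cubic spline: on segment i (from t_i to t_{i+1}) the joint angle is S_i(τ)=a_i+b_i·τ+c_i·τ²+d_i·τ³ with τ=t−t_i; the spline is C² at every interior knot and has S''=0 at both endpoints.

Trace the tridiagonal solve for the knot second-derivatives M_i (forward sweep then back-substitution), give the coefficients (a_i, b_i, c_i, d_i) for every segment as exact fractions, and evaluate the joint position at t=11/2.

  seg 0: a=-4 b=737/156 c=0 d=-107/468
  seg 1: a=4 b=-113/78 c=-107/52 d=139/156
  seg 2: a=0 b=79/78 c=171/52 d=-397/312
  seg 3: a=5 b=-43/39 c=-113/26 d=113/78
S(11/2) = 973/832

Δ: Δ0=8/3, Δ1=-2, Δ2=5/2, Δ3=-4
row 1: diag=10, rhs=-28; c'=1/5, d'=-14/5
row 2: denom=8−2·1/5=38/5; d'=(27−2·-14/5)/(38/5)=163/38
row 3: denom=6−2·5/19=104/19; d'=(-39−2·163/38)/(104/19)=-113/13
back: M3=-113/13
back: M2=163/38−5/19·-113/13=171/26
back: M1=-14/5−1/5·171/26=-107/26
M: M0=0, M1=-107/26, M2=171/26, M3=-113/13, M4=0
seg 0: a=-4, c=M0/2=0, d=(M1−M0)/(6·3)=-107/468, b=Δ0−h0·(2M0+M1)/6=737/156
seg 1: a=4, c=M1/2=-107/52, d=(M2−M1)/(6·2)=139/156, b=Δ1−h1·(2M1+M2)/6=-113/78
seg 2: a=0, c=M2/2=171/52, d=(M3−M2)/(6·2)=-397/312, b=Δ2−h2·(2M2+M3)/6=79/78
seg 3: a=5, c=M3/2=-113/26, d=(M4−M3)/(6·1)=113/78, b=Δ3−h3·(2M3+M4)/6=-43/39
t_q=11/2 → seg 2, τ=1/2; S=0+79/78·τ+171/52·τ²+-397/312·τ³=973/832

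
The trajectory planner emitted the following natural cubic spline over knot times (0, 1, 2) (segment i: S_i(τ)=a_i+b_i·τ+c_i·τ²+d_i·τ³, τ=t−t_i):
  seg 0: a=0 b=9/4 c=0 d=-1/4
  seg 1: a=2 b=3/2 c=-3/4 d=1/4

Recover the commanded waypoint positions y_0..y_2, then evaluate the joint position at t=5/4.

y_0=0 y_1=2 y_2=3
S(5/4) = 597/256

y_0 = S_0(0) = a_0 = 0
y_1 = S_1(0) = a_1 = 2
y_2 = S_1(1) = 3
t_q=5/4 is in segment 1 (τ=1/4); S_1(τ)=597/256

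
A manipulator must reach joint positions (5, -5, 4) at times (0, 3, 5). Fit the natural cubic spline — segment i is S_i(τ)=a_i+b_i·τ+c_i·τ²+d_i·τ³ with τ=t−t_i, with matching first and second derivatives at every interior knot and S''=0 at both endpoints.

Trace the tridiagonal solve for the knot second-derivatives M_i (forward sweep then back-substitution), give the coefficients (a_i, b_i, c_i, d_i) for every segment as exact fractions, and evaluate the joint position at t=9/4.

  seg 0: a=5 b=-341/60 c=0 d=47/180
  seg 1: a=-5 b=41/30 c=47/20 d=-47/120
S(9/4) = -6161/1280

Δ: Δ0=-10/3, Δ1=9/2
row 1: diag=10, rhs=47; c'=1/5, d'=47/10
back: M1=47/10
M: M0=0, M1=47/10, M2=0
seg 0: a=5, c=M0/2=0, d=(M1−M0)/(6·3)=47/180, b=Δ0−h0·(2M0+M1)/6=-341/60
seg 1: a=-5, c=M1/2=47/20, d=(M2−M1)/(6·2)=-47/120, b=Δ1−h1·(2M1+M2)/6=41/30
t_q=9/4 → seg 0, τ=9/4; S=5+-341/60·τ+0·τ²+47/180·τ³=-6161/1280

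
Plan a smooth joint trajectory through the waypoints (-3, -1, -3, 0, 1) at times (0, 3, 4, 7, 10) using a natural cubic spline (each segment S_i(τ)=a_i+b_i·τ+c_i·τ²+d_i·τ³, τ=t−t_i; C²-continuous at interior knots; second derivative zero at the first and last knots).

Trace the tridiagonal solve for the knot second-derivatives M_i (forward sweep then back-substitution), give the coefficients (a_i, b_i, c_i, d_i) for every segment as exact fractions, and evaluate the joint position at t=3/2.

Δ: Δ0=2/3, Δ1=-2, Δ2=1, Δ3=1/3
row 1: diag=8, rhs=-16; c'=1/8, d'=-2
row 2: denom=8−1·1/8=63/8; d'=(18−1·-2)/(63/8)=160/63
row 3: denom=12−3·8/21=76/7; d'=(-4−3·160/63)/(76/7)=-61/57
back: M3=-61/57
back: M2=160/63−8/21·-61/57=56/19
back: M1=-2−1/8·56/19=-45/19
M: M0=0, M1=-45/19, M2=56/19, M3=-61/57, M4=0
seg 0: a=-3, c=M0/2=0, d=(M1−M0)/(6·3)=-5/38, b=Δ0−h0·(2M0+M1)/6=211/114
seg 1: a=-1, c=M1/2=-45/38, d=(M2−M1)/(6·1)=101/114, b=Δ1−h1·(2M1+M2)/6=-97/57
seg 2: a=-3, c=M2/2=28/19, d=(M3−M2)/(6·3)=-229/1026, b=Δ2−h2·(2M2+M3)/6=-161/114
seg 3: a=0, c=M3/2=-61/114, d=(M4−M3)/(6·3)=61/1026, b=Δ3−h3·(2M3+M4)/6=80/57
t_q=3/2 → seg 0, τ=3/2; S=-3+211/114·τ+0·τ²+-5/38·τ³=-203/304

  seg 0: a=-3 b=211/114 c=0 d=-5/38
  seg 1: a=-1 b=-97/57 c=-45/38 d=101/114
  seg 2: a=-3 b=-161/114 c=28/19 d=-229/1026
  seg 3: a=0 b=80/57 c=-61/114 d=61/1026
S(3/2) = -203/304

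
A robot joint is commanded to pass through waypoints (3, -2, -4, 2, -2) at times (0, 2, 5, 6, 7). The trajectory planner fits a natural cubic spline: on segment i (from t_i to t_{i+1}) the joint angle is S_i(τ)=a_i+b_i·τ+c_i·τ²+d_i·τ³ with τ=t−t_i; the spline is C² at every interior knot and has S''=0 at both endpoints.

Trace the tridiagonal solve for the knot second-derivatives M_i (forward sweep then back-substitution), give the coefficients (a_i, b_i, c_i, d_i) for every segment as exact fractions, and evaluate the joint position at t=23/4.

  seg 0: a=3 b=-868/411 c=0 d=-319/3288
  seg 1: a=-2 b=-2693/822 c=-319/548 d=2387/4932
  seg 2: a=-4 b=10355/1644 c=517/137 d=-6695/1644
  seg 3: a=2 b=1339/822 c=-4627/548 d=4627/1644
S(23/4) = 39585/35072

Δ: Δ0=-5/2, Δ1=-2/3, Δ2=6, Δ3=-4
row 1: diag=10, rhs=11; c'=3/10, d'=11/10
row 2: denom=8−3·3/10=71/10; d'=(40−3·11/10)/(71/10)=367/71
row 3: denom=4−1·10/71=274/71; d'=(-60−1·367/71)/(274/71)=-4627/274
back: M3=-4627/274
back: M2=367/71−10/71·-4627/274=1034/137
back: M1=11/10−3/10·1034/137=-319/274
M: M0=0, M1=-319/274, M2=1034/137, M3=-4627/274, M4=0
seg 0: a=3, c=M0/2=0, d=(M1−M0)/(6·2)=-319/3288, b=Δ0−h0·(2M0+M1)/6=-868/411
seg 1: a=-2, c=M1/2=-319/548, d=(M2−M1)/(6·3)=2387/4932, b=Δ1−h1·(2M1+M2)/6=-2693/822
seg 2: a=-4, c=M2/2=517/137, d=(M3−M2)/(6·1)=-6695/1644, b=Δ2−h2·(2M2+M3)/6=10355/1644
seg 3: a=2, c=M3/2=-4627/548, d=(M4−M3)/(6·1)=4627/1644, b=Δ3−h3·(2M3+M4)/6=1339/822
t_q=23/4 → seg 2, τ=3/4; S=-4+10355/1644·τ+517/137·τ²+-6695/1644·τ³=39585/35072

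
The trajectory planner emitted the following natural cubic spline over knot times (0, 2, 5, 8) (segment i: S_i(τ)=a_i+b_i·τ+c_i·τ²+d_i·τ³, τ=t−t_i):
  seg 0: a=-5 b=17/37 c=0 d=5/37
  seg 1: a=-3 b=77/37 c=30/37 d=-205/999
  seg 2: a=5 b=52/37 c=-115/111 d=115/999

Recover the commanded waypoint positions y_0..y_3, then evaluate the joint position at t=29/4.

y_0 = S_0(0) = a_0 = -5
y_1 = S_1(0) = a_1 = -3
y_2 = S_2(0) = a_2 = 5
y_3 = S_2(3) = 3
t_q=29/4 is in segment 2 (τ=9/4); S_2(τ)=10013/2368

y_0=-5 y_1=-3 y_2=5 y_3=3
S(29/4) = 10013/2368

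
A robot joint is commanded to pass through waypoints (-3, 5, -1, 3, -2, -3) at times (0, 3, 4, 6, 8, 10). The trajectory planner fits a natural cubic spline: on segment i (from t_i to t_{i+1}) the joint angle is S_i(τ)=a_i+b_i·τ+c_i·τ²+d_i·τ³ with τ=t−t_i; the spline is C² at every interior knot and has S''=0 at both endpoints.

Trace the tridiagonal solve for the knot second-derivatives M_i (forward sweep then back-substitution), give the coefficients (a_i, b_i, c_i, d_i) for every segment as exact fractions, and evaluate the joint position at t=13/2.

Δ: Δ0=8/3, Δ1=-6, Δ2=2, Δ3=-5/2, Δ4=-1/2
row 1: diag=8, rhs=-52; c'=1/8, d'=-13/2
row 2: denom=6−1·1/8=47/8; d'=(48−1·-13/2)/(47/8)=436/47
row 3: denom=8−2·16/47=344/47; d'=(-27−2·436/47)/(344/47)=-2141/344
row 4: denom=8−2·47/172=641/86; d'=(12−2·-2141/344)/(641/86)=4205/1282
back: M4=4205/1282
back: M3=-2141/344−47/172·4205/1282=-4564/641
back: M2=436/47−16/47·-4564/641=7500/641
back: M1=-13/2−1/8·7500/641=-5104/641
M: M0=0, M1=-5104/641, M2=7500/641, M3=-4564/641, M4=4205/1282, M5=0
seg 0: a=-3, c=M0/2=0, d=(M1−M0)/(6·3)=-2552/5769, b=Δ0−h0·(2M0+M1)/6=12784/1923
seg 1: a=5, c=M1/2=-2552/641, d=(M2−M1)/(6·1)=6302/1923, b=Δ1−h1·(2M1+M2)/6=-10184/1923
seg 2: a=-1, c=M2/2=3750/641, d=(M3−M2)/(6·2)=-3016/1923, b=Δ2−h2·(2M2+M3)/6=-6590/1923
seg 3: a=3, c=M3/2=-2282/641, d=(M4−M3)/(6·2)=13333/15384, b=Δ3−h3·(2M3+M4)/6=2218/1923
seg 4: a=-2, c=M4/2=4205/2564, d=(M5−M4)/(6·2)=-4205/15384, b=Δ4−h4·(2M4+M5)/6=-10333/3846
t_q=13/2 → seg 3, τ=1/2; S=3+2218/1923·τ+-2282/641·τ²+13333/15384·τ³=114663/41024

  seg 0: a=-3 b=12784/1923 c=0 d=-2552/5769
  seg 1: a=5 b=-10184/1923 c=-2552/641 d=6302/1923
  seg 2: a=-1 b=-6590/1923 c=3750/641 d=-3016/1923
  seg 3: a=3 b=2218/1923 c=-2282/641 d=13333/15384
  seg 4: a=-2 b=-10333/3846 c=4205/2564 d=-4205/15384
S(13/2) = 114663/41024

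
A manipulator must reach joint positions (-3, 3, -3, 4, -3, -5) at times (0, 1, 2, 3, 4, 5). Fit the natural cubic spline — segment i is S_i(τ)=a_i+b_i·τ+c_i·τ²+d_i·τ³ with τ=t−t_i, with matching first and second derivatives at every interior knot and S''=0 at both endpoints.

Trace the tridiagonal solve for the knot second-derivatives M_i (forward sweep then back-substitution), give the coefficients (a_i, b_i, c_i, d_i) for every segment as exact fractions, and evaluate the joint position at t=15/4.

  seg 0: a=-3 b=2182/209 c=0 d=-928/209
  seg 1: a=3 b=-602/209 c=-2784/209 d=2132/209
  seg 2: a=-3 b=226/209 c=3612/209 d=-125/11
  seg 3: a=4 b=325/209 c=-3513/209 d=1725/209
  seg 4: a=-3 b=-1526/209 c=1662/209 d=-554/209
S(15/4) = -10789/13376

Δ: Δ0=6, Δ1=-6, Δ2=7, Δ3=-7, Δ4=-2
row 1: diag=4, rhs=-72; c'=1/4, d'=-18
row 2: denom=4−1·1/4=15/4; d'=(78−1·-18)/(15/4)=128/5
row 3: denom=4−1·4/15=56/15; d'=(-84−1·128/5)/(56/15)=-411/14
row 4: denom=4−1·15/56=209/56; d'=(30−1·-411/14)/(209/56)=3324/209
back: M4=3324/209
back: M3=-411/14−15/56·3324/209=-7026/209
back: M2=128/5−4/15·-7026/209=7224/209
back: M1=-18−1/4·7224/209=-5568/209
M: M0=0, M1=-5568/209, M2=7224/209, M3=-7026/209, M4=3324/209, M5=0
seg 0: a=-3, c=M0/2=0, d=(M1−M0)/(6·1)=-928/209, b=Δ0−h0·(2M0+M1)/6=2182/209
seg 1: a=3, c=M1/2=-2784/209, d=(M2−M1)/(6·1)=2132/209, b=Δ1−h1·(2M1+M2)/6=-602/209
seg 2: a=-3, c=M2/2=3612/209, d=(M3−M2)/(6·1)=-125/11, b=Δ2−h2·(2M2+M3)/6=226/209
seg 3: a=4, c=M3/2=-3513/209, d=(M4−M3)/(6·1)=1725/209, b=Δ3−h3·(2M3+M4)/6=325/209
seg 4: a=-3, c=M4/2=1662/209, d=(M5−M4)/(6·1)=-554/209, b=Δ4−h4·(2M4+M5)/6=-1526/209
t_q=15/4 → seg 3, τ=3/4; S=4+325/209·τ+-3513/209·τ²+1725/209·τ³=-10789/13376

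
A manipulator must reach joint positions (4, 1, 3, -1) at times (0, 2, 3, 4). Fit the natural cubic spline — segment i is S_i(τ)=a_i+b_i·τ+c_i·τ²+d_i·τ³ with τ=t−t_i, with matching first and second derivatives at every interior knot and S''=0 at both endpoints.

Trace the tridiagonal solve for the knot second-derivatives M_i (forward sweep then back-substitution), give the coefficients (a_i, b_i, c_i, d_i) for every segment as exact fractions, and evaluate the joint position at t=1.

Δ: Δ0=-3/2, Δ1=2, Δ2=-4
row 1: diag=6, rhs=21; c'=1/6, d'=7/2
row 2: denom=4−1·1/6=23/6; d'=(-36−1·7/2)/(23/6)=-237/23
back: M2=-237/23
back: M1=7/2−1/6·-237/23=120/23
M: M0=0, M1=120/23, M2=-237/23, M3=0
seg 0: a=4, c=M0/2=0, d=(M1−M0)/(6·2)=10/23, b=Δ0−h0·(2M0+M1)/6=-149/46
seg 1: a=1, c=M1/2=60/23, d=(M2−M1)/(6·1)=-119/46, b=Δ1−h1·(2M1+M2)/6=91/46
seg 2: a=3, c=M2/2=-237/46, d=(M3−M2)/(6·1)=79/46, b=Δ2−h2·(2M2+M3)/6=-13/23
t_q=1 → seg 0, τ=1; S=4+-149/46·τ+0·τ²+10/23·τ³=55/46

  seg 0: a=4 b=-149/46 c=0 d=10/23
  seg 1: a=1 b=91/46 c=60/23 d=-119/46
  seg 2: a=3 b=-13/23 c=-237/46 d=79/46
S(1) = 55/46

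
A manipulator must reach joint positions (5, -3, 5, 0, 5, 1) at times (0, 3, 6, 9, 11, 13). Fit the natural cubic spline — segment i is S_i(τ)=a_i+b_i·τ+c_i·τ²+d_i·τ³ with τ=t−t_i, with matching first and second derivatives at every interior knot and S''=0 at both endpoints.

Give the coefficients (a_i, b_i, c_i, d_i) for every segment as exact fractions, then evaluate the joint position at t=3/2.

Δ: Δ0=-8/3, Δ1=8/3, Δ2=-5/3, Δ3=5/2, Δ4=-2
row 1: diag=12, rhs=32; c'=1/4, d'=8/3
row 2: denom=12−3·1/4=45/4; d'=(-26−3·8/3)/(45/4)=-136/45
row 3: denom=10−3·4/15=46/5; d'=(25−3·-136/45)/(46/5)=511/138
row 4: denom=8−2·5/23=174/23; d'=(-27−2·511/138)/(174/23)=-1187/261
back: M4=-1187/261
back: M3=511/138−5/23·-1187/261=2449/522
back: M2=-136/45−4/15·2449/522=-3346/783
back: M1=8/3−1/4·-3346/783=5849/1566
M: M0=0, M1=5849/1566, M2=-3346/783, M3=2449/522, M4=-1187/261, M5=0
seg 0: a=5, c=M0/2=0, d=(M1−M0)/(6·3)=5849/28188, b=Δ0−h0·(2M0+M1)/6=-14201/3132
seg 1: a=-3, c=M1/2=5849/3132, d=(M2−M1)/(6·3)=-12541/28188, b=Δ1−h1·(2M1+M2)/6=1673/1566
seg 2: a=5, c=M2/2=-1673/783, d=(M3−M2)/(6·3)=14039/28188, b=Δ2−h2·(2M2+M3)/6=817/3132
seg 3: a=0, c=M3/2=2449/1044, d=(M4−M3)/(6·2)=-4823/6264, b=Δ3−h3·(2M3+M4)/6=1391/1566
seg 4: a=5, c=M4/2=-1187/522, d=(M5−M4)/(6·2)=1187/3132, b=Δ4−h4·(2M4+M5)/6=808/783
t_q=3/2 → seg 0, τ=3/2; S=5+-14201/3132·τ+0·τ²+5849/28188·τ³=-3065/2784

  seg 0: a=5 b=-14201/3132 c=0 d=5849/28188
  seg 1: a=-3 b=1673/1566 c=5849/3132 d=-12541/28188
  seg 2: a=5 b=817/3132 c=-1673/783 d=14039/28188
  seg 3: a=0 b=1391/1566 c=2449/1044 d=-4823/6264
  seg 4: a=5 b=808/783 c=-1187/522 d=1187/3132
S(3/2) = -3065/2784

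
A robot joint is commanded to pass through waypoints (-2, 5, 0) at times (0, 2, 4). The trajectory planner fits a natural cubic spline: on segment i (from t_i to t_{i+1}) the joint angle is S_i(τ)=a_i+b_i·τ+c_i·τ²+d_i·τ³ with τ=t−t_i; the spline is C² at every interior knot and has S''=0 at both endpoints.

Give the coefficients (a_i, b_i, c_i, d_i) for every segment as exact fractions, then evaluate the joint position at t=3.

Δ: Δ0=7/2, Δ1=-5/2
row 1: diag=8, rhs=-36; c'=1/4, d'=-9/2
back: M1=-9/2
M: M0=0, M1=-9/2, M2=0
seg 0: a=-2, c=M0/2=0, d=(M1−M0)/(6·2)=-3/8, b=Δ0−h0·(2M0+M1)/6=5
seg 1: a=5, c=M1/2=-9/4, d=(M2−M1)/(6·2)=3/8, b=Δ1−h1·(2M1+M2)/6=1/2
t_q=3 → seg 1, τ=1; S=5+1/2·τ+-9/4·τ²+3/8·τ³=29/8

  seg 0: a=-2 b=5 c=0 d=-3/8
  seg 1: a=5 b=1/2 c=-9/4 d=3/8
S(3) = 29/8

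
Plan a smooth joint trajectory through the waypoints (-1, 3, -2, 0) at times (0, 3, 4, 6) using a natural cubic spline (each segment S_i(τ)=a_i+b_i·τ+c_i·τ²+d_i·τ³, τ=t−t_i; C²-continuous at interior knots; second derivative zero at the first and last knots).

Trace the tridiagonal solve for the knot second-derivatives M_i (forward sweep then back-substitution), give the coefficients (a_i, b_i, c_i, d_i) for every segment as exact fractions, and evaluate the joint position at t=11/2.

  seg 0: a=-1 b=584/141 c=0 d=-44/141
  seg 1: a=3 b=-604/141 c=-132/47 d=295/141
  seg 2: a=-2 b=-511/141 c=163/47 d=-163/282
S(11/2) = -1191/752

Δ: Δ0=4/3, Δ1=-5, Δ2=1
row 1: diag=8, rhs=-38; c'=1/8, d'=-19/4
row 2: denom=6−1·1/8=47/8; d'=(36−1·-19/4)/(47/8)=326/47
back: M2=326/47
back: M1=-19/4−1/8·326/47=-264/47
M: M0=0, M1=-264/47, M2=326/47, M3=0
seg 0: a=-1, c=M0/2=0, d=(M1−M0)/(6·3)=-44/141, b=Δ0−h0·(2M0+M1)/6=584/141
seg 1: a=3, c=M1/2=-132/47, d=(M2−M1)/(6·1)=295/141, b=Δ1−h1·(2M1+M2)/6=-604/141
seg 2: a=-2, c=M2/2=163/47, d=(M3−M2)/(6·2)=-163/282, b=Δ2−h2·(2M2+M3)/6=-511/141
t_q=11/2 → seg 2, τ=3/2; S=-2+-511/141·τ+163/47·τ²+-163/282·τ³=-1191/752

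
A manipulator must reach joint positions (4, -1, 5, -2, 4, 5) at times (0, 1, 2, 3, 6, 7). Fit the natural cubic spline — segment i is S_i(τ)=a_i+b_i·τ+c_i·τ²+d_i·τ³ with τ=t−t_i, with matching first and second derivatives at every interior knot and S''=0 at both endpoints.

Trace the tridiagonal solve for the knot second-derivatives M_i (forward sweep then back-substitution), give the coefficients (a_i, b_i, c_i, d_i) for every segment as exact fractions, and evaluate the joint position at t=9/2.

Δ: Δ0=-5, Δ1=6, Δ2=-7, Δ3=2, Δ4=1
row 1: diag=4, rhs=66; c'=1/4, d'=33/2
row 2: denom=4−1·1/4=15/4; d'=(-78−1·33/2)/(15/4)=-126/5
row 3: denom=8−1·4/15=116/15; d'=(54−1·-126/5)/(116/15)=297/29
row 4: denom=8−3·45/116=793/116; d'=(-6−3·297/29)/(793/116)=-4260/793
back: M4=-4260/793
back: M3=297/29−45/116·-4260/793=9774/793
back: M2=-126/5−4/15·9774/793=-22590/793
back: M1=33/2−1/4·-22590/793=18732/793
M: M0=0, M1=18732/793, M2=-22590/793, M3=9774/793, M4=-4260/793, M5=0
seg 0: a=4, c=M0/2=0, d=(M1−M0)/(6·1)=3122/793, b=Δ0−h0·(2M0+M1)/6=-7087/793
seg 1: a=-1, c=M1/2=9366/793, d=(M2−M1)/(6·1)=-6887/793, b=Δ1−h1·(2M1+M2)/6=2279/793
seg 2: a=5, c=M2/2=-11295/793, d=(M3−M2)/(6·1)=5394/793, b=Δ2−h2·(2M2+M3)/6=350/793
seg 3: a=-2, c=M3/2=4887/793, d=(M4−M3)/(6·3)=-2339/2379, b=Δ3−h3·(2M3+M4)/6=-466/61
seg 4: a=4, c=M4/2=-2130/793, d=(M5−M4)/(6·1)=710/793, b=Δ4−h4·(2M4+M5)/6=2213/793
t_q=9/2 → seg 3, τ=3/2; S=-2+-466/61·τ+4887/793·τ²+-2339/2379·τ³=-18469/6344

  seg 0: a=4 b=-7087/793 c=0 d=3122/793
  seg 1: a=-1 b=2279/793 c=9366/793 d=-6887/793
  seg 2: a=5 b=350/793 c=-11295/793 d=5394/793
  seg 3: a=-2 b=-466/61 c=4887/793 d=-2339/2379
  seg 4: a=4 b=2213/793 c=-2130/793 d=710/793
S(9/2) = -18469/6344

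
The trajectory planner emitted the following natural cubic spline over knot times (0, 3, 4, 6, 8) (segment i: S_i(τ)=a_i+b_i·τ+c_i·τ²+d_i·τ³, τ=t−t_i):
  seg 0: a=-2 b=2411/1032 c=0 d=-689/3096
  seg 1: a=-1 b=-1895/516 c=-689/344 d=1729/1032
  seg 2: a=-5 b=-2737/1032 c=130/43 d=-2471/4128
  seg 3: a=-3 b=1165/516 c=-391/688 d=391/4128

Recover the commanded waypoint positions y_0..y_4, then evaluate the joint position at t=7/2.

y_0=-2 y_1=-1 y_2=-5 y_3=-3 y_4=0
S(7/2) = -8607/2752

y_0 = S_0(0) = a_0 = -2
y_1 = S_1(0) = a_1 = -1
y_2 = S_2(0) = a_2 = -5
y_3 = S_3(0) = a_3 = -3
y_4 = S_3(2) = 0
t_q=7/2 is in segment 1 (τ=1/2); S_1(τ)=-8607/2752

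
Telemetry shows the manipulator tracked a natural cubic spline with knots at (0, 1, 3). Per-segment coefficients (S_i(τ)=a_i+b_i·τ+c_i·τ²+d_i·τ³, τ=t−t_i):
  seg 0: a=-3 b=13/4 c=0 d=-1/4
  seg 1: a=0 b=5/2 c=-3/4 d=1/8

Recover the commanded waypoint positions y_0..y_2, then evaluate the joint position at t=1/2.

y_0=-3 y_1=0 y_2=3
S(1/2) = -45/32

y_0 = S_0(0) = a_0 = -3
y_1 = S_1(0) = a_1 = 0
y_2 = S_1(2) = 3
t_q=1/2 is in segment 0 (τ=1/2); S_0(τ)=-45/32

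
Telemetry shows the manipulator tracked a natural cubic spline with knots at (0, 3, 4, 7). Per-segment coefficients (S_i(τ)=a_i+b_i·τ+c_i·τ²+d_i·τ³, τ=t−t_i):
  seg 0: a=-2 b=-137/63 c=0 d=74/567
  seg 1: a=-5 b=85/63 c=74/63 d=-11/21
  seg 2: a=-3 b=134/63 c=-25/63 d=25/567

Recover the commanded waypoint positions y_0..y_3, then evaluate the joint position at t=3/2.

y_0=-2 y_1=-5 y_2=-3 y_3=1
S(3/2) = -135/28

y_0 = S_0(0) = a_0 = -2
y_1 = S_1(0) = a_1 = -5
y_2 = S_2(0) = a_2 = -3
y_3 = S_2(3) = 1
t_q=3/2 is in segment 0 (τ=3/2); S_0(τ)=-135/28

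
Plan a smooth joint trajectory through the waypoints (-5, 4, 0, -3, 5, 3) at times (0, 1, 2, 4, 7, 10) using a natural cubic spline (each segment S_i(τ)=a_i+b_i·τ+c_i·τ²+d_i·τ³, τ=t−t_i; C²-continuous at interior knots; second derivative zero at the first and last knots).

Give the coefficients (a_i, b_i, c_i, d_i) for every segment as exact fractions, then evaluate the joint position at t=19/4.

Δ: Δ0=9, Δ1=-4, Δ2=-3/2, Δ3=8/3, Δ4=-2/3
row 1: diag=4, rhs=-78; c'=1/4, d'=-39/2
row 2: denom=6−1·1/4=23/4; d'=(15−1·-39/2)/(23/4)=6
row 3: denom=10−2·8/23=214/23; d'=(25−2·6)/(214/23)=299/214
row 4: denom=12−3·69/214=2361/214; d'=(-20−3·299/214)/(2361/214)=-5177/2361
back: M4=-5177/2361
back: M3=299/214−69/214·-5177/2361=1656/787
back: M2=6−8/23·1656/787=4146/787
back: M1=-39/2−1/4·4146/787=-16383/787
M: M0=0, M1=-16383/787, M2=4146/787, M3=1656/787, M4=-5177/2361, M5=0
seg 0: a=-5, c=M0/2=0, d=(M1−M0)/(6·1)=-5461/1574, b=Δ0−h0·(2M0+M1)/6=19627/1574
seg 1: a=4, c=M1/2=-16383/1574, d=(M2−M1)/(6·1)=6843/1574, b=Δ1−h1·(2M1+M2)/6=1622/787
seg 2: a=0, c=M2/2=2073/787, d=(M3−M2)/(6·2)=-415/1574, b=Δ2−h2·(2M2+M3)/6=-8993/1574
seg 3: a=-3, c=M3/2=828/787, d=(M4−M3)/(6·3)=-10145/42498, b=Δ3−h3·(2M3+M4)/6=2611/1574
seg 4: a=5, c=M4/2=-5177/4722, d=(M5−M4)/(6·3)=5177/42498, b=Δ4−h4·(2M4+M5)/6=1201/787
t_q=19/4 → seg 3, τ=3/4; S=-3+2611/1574·τ+828/787·τ²+-10145/42498·τ³=-127409/100736

  seg 0: a=-5 b=19627/1574 c=0 d=-5461/1574
  seg 1: a=4 b=1622/787 c=-16383/1574 d=6843/1574
  seg 2: a=0 b=-8993/1574 c=2073/787 d=-415/1574
  seg 3: a=-3 b=2611/1574 c=828/787 d=-10145/42498
  seg 4: a=5 b=1201/787 c=-5177/4722 d=5177/42498
S(19/4) = -127409/100736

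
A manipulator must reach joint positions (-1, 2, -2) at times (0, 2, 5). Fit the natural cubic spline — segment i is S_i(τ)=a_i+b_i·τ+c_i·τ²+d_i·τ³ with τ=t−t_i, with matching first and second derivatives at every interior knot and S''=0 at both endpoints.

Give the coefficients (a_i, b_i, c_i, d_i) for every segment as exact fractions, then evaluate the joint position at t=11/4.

Δ: Δ0=3/2, Δ1=-4/3
row 1: diag=10, rhs=-17; c'=3/10, d'=-17/10
back: M1=-17/10
M: M0=0, M1=-17/10, M2=0
seg 0: a=-1, c=M0/2=0, d=(M1−M0)/(6·2)=-17/120, b=Δ0−h0·(2M0+M1)/6=31/15
seg 1: a=2, c=M1/2=-17/20, d=(M2−M1)/(6·3)=17/180, b=Δ1−h1·(2M1+M2)/6=11/30
t_q=11/4 → seg 1, τ=3/4; S=2+11/30·τ+-17/20·τ²+17/180·τ³=2351/1280

  seg 0: a=-1 b=31/15 c=0 d=-17/120
  seg 1: a=2 b=11/30 c=-17/20 d=17/180
S(11/4) = 2351/1280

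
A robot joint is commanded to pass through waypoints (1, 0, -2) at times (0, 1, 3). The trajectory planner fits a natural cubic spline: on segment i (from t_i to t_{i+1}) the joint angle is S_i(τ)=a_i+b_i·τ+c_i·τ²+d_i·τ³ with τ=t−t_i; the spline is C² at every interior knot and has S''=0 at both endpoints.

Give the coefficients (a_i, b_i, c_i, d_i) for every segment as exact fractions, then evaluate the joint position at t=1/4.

  seg 0: a=1 b=-1 c=0 d=0
  seg 1: a=0 b=-1 c=0 d=0
S(1/4) = 3/4

Δ: Δ0=-1, Δ1=-1
row 1: diag=6, rhs=0; c'=1/3, d'=0
back: M1=0
M: M0=0, M1=0, M2=0
seg 0: a=1, c=M0/2=0, d=(M1−M0)/(6·1)=0, b=Δ0−h0·(2M0+M1)/6=-1
seg 1: a=0, c=M1/2=0, d=(M2−M1)/(6·2)=0, b=Δ1−h1·(2M1+M2)/6=-1
t_q=1/4 → seg 0, τ=1/4; S=1+-1·τ+0·τ²+0·τ³=3/4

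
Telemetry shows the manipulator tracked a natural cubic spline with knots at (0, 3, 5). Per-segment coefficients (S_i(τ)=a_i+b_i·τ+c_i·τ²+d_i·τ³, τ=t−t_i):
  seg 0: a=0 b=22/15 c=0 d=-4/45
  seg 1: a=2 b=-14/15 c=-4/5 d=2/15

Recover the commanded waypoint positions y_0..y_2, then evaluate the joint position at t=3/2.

y_0 = S_0(0) = a_0 = 0
y_1 = S_1(0) = a_1 = 2
y_2 = S_1(2) = -2
t_q=3/2 is in segment 0 (τ=3/2); S_0(τ)=19/10

y_0=0 y_1=2 y_2=-2
S(3/2) = 19/10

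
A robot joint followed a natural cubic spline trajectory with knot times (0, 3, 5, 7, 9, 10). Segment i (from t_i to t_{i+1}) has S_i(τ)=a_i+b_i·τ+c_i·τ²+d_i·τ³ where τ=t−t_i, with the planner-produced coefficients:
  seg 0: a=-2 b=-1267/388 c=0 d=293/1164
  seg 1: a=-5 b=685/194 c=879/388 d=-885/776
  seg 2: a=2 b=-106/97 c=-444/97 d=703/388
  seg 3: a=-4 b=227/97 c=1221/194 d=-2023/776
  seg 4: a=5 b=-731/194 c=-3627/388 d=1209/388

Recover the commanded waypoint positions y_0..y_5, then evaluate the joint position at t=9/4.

y_0=-2 y_1=-5 y_2=2 y_3=-4 y_4=5 y_5=-5
S(9/4) = -160913/24832

y_0 = S_0(0) = a_0 = -2
y_1 = S_1(0) = a_1 = -5
y_2 = S_2(0) = a_2 = 2
y_3 = S_3(0) = a_3 = -4
y_4 = S_4(0) = a_4 = 5
y_5 = S_4(1) = -5
t_q=9/4 is in segment 0 (τ=9/4); S_0(τ)=-160913/24832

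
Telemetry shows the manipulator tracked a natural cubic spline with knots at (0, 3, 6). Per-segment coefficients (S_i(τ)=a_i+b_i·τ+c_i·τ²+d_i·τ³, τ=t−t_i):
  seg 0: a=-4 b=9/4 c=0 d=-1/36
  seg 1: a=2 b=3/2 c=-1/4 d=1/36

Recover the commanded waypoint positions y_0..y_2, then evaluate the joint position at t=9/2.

y_0 = S_0(0) = a_0 = -4
y_1 = S_1(0) = a_1 = 2
y_2 = S_1(3) = 5
t_q=9/2 is in segment 1 (τ=3/2); S_1(τ)=121/32

y_0=-4 y_1=2 y_2=5
S(9/2) = 121/32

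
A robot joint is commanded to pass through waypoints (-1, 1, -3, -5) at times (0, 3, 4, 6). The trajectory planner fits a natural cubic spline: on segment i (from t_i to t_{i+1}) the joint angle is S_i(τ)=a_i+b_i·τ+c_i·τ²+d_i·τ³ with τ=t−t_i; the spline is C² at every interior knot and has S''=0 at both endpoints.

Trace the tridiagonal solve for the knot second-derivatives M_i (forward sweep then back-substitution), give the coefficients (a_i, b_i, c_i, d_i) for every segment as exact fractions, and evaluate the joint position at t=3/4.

  seg 0: a=-1 b=373/141 c=0 d=-31/141
  seg 1: a=1 b=-464/141 c=-93/47 d=179/141
  seg 2: a=-3 b=-485/141 c=86/47 d=-43/141
S(3/4) = 2681/3008

Δ: Δ0=2/3, Δ1=-4, Δ2=-1
row 1: diag=8, rhs=-28; c'=1/8, d'=-7/2
row 2: denom=6−1·1/8=47/8; d'=(18−1·-7/2)/(47/8)=172/47
back: M2=172/47
back: M1=-7/2−1/8·172/47=-186/47
M: M0=0, M1=-186/47, M2=172/47, M3=0
seg 0: a=-1, c=M0/2=0, d=(M1−M0)/(6·3)=-31/141, b=Δ0−h0·(2M0+M1)/6=373/141
seg 1: a=1, c=M1/2=-93/47, d=(M2−M1)/(6·1)=179/141, b=Δ1−h1·(2M1+M2)/6=-464/141
seg 2: a=-3, c=M2/2=86/47, d=(M3−M2)/(6·2)=-43/141, b=Δ2−h2·(2M2+M3)/6=-485/141
t_q=3/4 → seg 0, τ=3/4; S=-1+373/141·τ+0·τ²+-31/141·τ³=2681/3008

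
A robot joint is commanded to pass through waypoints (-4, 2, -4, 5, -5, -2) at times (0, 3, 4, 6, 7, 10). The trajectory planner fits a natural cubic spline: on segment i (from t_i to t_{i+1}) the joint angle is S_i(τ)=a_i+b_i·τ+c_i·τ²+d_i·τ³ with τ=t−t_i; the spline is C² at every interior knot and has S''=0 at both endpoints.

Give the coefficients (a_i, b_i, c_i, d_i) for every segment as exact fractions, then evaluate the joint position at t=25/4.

Δ: Δ0=2, Δ1=-6, Δ2=9/2, Δ3=-10, Δ4=1
row 1: diag=8, rhs=-48; c'=1/8, d'=-6
row 2: denom=6−1·1/8=47/8; d'=(63−1·-6)/(47/8)=552/47
row 3: denom=6−2·16/47=250/47; d'=(-87−2·552/47)/(250/47)=-5193/250
row 4: denom=8−1·47/250=1953/250; d'=(66−1·-5193/250)/(1953/250)=1033/93
back: M4=1033/93
back: M3=-5193/250−47/250·1033/93=-2126/93
back: M2=552/47−16/47·-2126/93=1816/93
back: M1=-6−1/8·1816/93=-785/93
M: M0=0, M1=-785/93, M2=1816/93, M3=-2126/93, M4=1033/93, M5=0
seg 0: a=-4, c=M0/2=0, d=(M1−M0)/(6·3)=-785/1674, b=Δ0−h0·(2M0+M1)/6=1157/186
seg 1: a=2, c=M1/2=-785/186, d=(M2−M1)/(6·1)=289/62, b=Δ1−h1·(2M1+M2)/6=-599/93
seg 2: a=-4, c=M2/2=908/93, d=(M3−M2)/(6·2)=-219/62, b=Δ2−h2·(2M2+M3)/6=-167/186
seg 3: a=5, c=M3/2=-1063/93, d=(M4−M3)/(6·1)=351/62, b=Δ3−h3·(2M3+M4)/6=-787/186
seg 4: a=-5, c=M4/2=1033/186, d=(M5−M4)/(6·3)=-1033/1674, b=Δ4−h4·(2M4+M5)/6=-940/93
t_q=25/4 → seg 3, τ=1/4; S=5+-787/186·τ+-1063/93·τ²+351/62·τ³=13159/3968

  seg 0: a=-4 b=1157/186 c=0 d=-785/1674
  seg 1: a=2 b=-599/93 c=-785/186 d=289/62
  seg 2: a=-4 b=-167/186 c=908/93 d=-219/62
  seg 3: a=5 b=-787/186 c=-1063/93 d=351/62
  seg 4: a=-5 b=-940/93 c=1033/186 d=-1033/1674
S(25/4) = 13159/3968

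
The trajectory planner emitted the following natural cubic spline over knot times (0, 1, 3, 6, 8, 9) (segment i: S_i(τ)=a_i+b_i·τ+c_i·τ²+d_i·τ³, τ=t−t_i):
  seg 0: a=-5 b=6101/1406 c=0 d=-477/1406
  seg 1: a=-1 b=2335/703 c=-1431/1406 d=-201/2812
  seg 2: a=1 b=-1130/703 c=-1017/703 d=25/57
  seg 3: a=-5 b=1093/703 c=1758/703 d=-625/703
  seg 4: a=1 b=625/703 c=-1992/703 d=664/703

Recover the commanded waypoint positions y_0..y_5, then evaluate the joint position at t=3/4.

y_0 = S_0(0) = a_0 = -5
y_1 = S_1(0) = a_1 = -1
y_2 = S_2(0) = a_2 = 1
y_3 = S_3(0) = a_3 = -5
y_4 = S_4(0) = a_4 = 1
y_5 = S_4(1) = 0
t_q=3/4 is in segment 0 (τ=3/4); S_0(τ)=-169951/89984

y_0=-5 y_1=-1 y_2=1 y_3=-5 y_4=1 y_5=0
S(3/4) = -169951/89984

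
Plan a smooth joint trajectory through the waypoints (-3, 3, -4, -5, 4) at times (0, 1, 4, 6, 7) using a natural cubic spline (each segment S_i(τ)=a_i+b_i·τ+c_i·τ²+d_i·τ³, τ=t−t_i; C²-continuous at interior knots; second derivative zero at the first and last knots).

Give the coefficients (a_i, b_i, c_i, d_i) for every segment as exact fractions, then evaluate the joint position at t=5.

Δ: Δ0=6, Δ1=-7/3, Δ2=-1/2, Δ3=9
row 1: diag=8, rhs=-50; c'=3/8, d'=-25/4
row 2: denom=10−3·3/8=71/8; d'=(11−3·-25/4)/(71/8)=238/71
row 3: denom=6−2·16/71=394/71; d'=(57−2·238/71)/(394/71)=3571/394
back: M3=3571/394
back: M2=238/71−16/71·3571/394=258/197
back: M1=-25/4−3/8·258/197=-1328/197
M: M0=0, M1=-1328/197, M2=258/197, M3=3571/394, M4=0
seg 0: a=-3, c=M0/2=0, d=(M1−M0)/(6·1)=-664/591, b=Δ0−h0·(2M0+M1)/6=4210/591
seg 1: a=3, c=M1/2=-664/197, d=(M2−M1)/(6·3)=793/1773, b=Δ1−h1·(2M1+M2)/6=2218/591
seg 2: a=-4, c=M2/2=129/197, d=(M3−M2)/(6·2)=3055/4728, b=Δ2−h2·(2M2+M3)/6=-2597/591
seg 3: a=-5, c=M3/2=3571/788, d=(M4−M3)/(6·1)=-3571/2364, b=Δ3−h3·(2M3+M4)/6=7067/1182
t_q=5 → seg 2, τ=1; S=-4+-2597/591·τ+129/197·τ²+3055/4728·τ³=-11179/1576

  seg 0: a=-3 b=4210/591 c=0 d=-664/591
  seg 1: a=3 b=2218/591 c=-664/197 d=793/1773
  seg 2: a=-4 b=-2597/591 c=129/197 d=3055/4728
  seg 3: a=-5 b=7067/1182 c=3571/788 d=-3571/2364
S(5) = -11179/1576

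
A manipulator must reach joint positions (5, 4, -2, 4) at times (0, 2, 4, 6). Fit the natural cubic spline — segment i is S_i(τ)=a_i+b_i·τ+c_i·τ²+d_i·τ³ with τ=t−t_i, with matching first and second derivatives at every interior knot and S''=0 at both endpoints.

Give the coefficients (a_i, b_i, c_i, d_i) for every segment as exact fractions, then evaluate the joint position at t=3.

  seg 0: a=5 b=17/30 c=0 d=-4/15
  seg 1: a=4 b=-79/30 c=-8/5 d=17/24
  seg 2: a=-2 b=-8/15 c=53/20 d=-53/120
S(3) = 19/40

Δ: Δ0=-1/2, Δ1=-3, Δ2=3
row 1: diag=8, rhs=-15; c'=1/4, d'=-15/8
row 2: denom=8−2·1/4=15/2; d'=(36−2·-15/8)/(15/2)=53/10
back: M2=53/10
back: M1=-15/8−1/4·53/10=-16/5
M: M0=0, M1=-16/5, M2=53/10, M3=0
seg 0: a=5, c=M0/2=0, d=(M1−M0)/(6·2)=-4/15, b=Δ0−h0·(2M0+M1)/6=17/30
seg 1: a=4, c=M1/2=-8/5, d=(M2−M1)/(6·2)=17/24, b=Δ1−h1·(2M1+M2)/6=-79/30
seg 2: a=-2, c=M2/2=53/20, d=(M3−M2)/(6·2)=-53/120, b=Δ2−h2·(2M2+M3)/6=-8/15
t_q=3 → seg 1, τ=1; S=4+-79/30·τ+-8/5·τ²+17/24·τ³=19/40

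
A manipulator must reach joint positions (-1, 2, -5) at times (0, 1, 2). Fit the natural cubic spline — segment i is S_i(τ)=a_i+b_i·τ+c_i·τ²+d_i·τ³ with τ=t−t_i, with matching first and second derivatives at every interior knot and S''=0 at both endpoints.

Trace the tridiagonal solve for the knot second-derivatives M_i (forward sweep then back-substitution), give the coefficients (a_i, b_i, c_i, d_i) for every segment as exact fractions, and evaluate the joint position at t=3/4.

Δ: Δ0=3, Δ1=-7
row 1: diag=4, rhs=-60; c'=1/4, d'=-15
back: M1=-15
M: M0=0, M1=-15, M2=0
seg 0: a=-1, c=M0/2=0, d=(M1−M0)/(6·1)=-5/2, b=Δ0−h0·(2M0+M1)/6=11/2
seg 1: a=2, c=M1/2=-15/2, d=(M2−M1)/(6·1)=5/2, b=Δ1−h1·(2M1+M2)/6=-2
t_q=3/4 → seg 0, τ=3/4; S=-1+11/2·τ+0·τ²+-5/2·τ³=265/128

  seg 0: a=-1 b=11/2 c=0 d=-5/2
  seg 1: a=2 b=-2 c=-15/2 d=5/2
S(3/4) = 265/128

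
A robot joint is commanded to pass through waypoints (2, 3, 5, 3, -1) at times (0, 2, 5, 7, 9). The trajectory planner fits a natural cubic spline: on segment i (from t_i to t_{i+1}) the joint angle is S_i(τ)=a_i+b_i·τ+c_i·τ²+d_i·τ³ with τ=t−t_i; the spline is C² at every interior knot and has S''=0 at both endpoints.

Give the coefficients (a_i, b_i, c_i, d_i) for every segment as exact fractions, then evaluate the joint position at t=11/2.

Δ: Δ0=1/2, Δ1=2/3, Δ2=-1, Δ3=-2
row 1: diag=10, rhs=1; c'=3/10, d'=1/10
row 2: denom=10−3·3/10=91/10; d'=(-10−3·1/10)/(91/10)=-103/91
row 3: denom=8−2·20/91=688/91; d'=(-6−2·-103/91)/(688/91)=-85/172
back: M3=-85/172
back: M2=-103/91−20/91·-85/172=-44/43
back: M1=1/10−3/10·-44/43=35/86
M: M0=0, M1=35/86, M2=-44/43, M3=-85/172, M4=0
seg 0: a=2, c=M0/2=0, d=(M1−M0)/(6·2)=35/1032, b=Δ0−h0·(2M0+M1)/6=47/129
seg 1: a=3, c=M1/2=35/172, d=(M2−M1)/(6·3)=-41/516, b=Δ1−h1·(2M1+M2)/6=199/258
seg 2: a=5, c=M2/2=-22/43, d=(M3−M2)/(6·2)=91/2064, b=Δ2−h2·(2M2+M3)/6=-79/516
seg 3: a=3, c=M3/2=-85/344, d=(M4−M3)/(6·2)=85/2064, b=Δ3−h3·(2M3+M4)/6=-431/258
t_q=11/2 → seg 2, τ=1/2; S=5+-79/516·τ+-22/43·τ²+91/2064·τ³=26425/5504

  seg 0: a=2 b=47/129 c=0 d=35/1032
  seg 1: a=3 b=199/258 c=35/172 d=-41/516
  seg 2: a=5 b=-79/516 c=-22/43 d=91/2064
  seg 3: a=3 b=-431/258 c=-85/344 d=85/2064
S(11/2) = 26425/5504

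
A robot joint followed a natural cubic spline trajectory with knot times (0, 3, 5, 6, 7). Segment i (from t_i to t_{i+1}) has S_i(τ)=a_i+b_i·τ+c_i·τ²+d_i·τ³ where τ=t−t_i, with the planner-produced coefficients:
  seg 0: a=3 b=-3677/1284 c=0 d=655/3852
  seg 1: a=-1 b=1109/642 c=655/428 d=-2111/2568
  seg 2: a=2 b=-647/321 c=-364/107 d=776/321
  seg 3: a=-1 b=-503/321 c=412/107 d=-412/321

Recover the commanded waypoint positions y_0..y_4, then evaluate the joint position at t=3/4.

y_0=3 y_1=-1 y_2=2 y_3=-1 y_4=0
S(3/4) = 25309/27392

y_0 = S_0(0) = a_0 = 3
y_1 = S_1(0) = a_1 = -1
y_2 = S_2(0) = a_2 = 2
y_3 = S_3(0) = a_3 = -1
y_4 = S_3(1) = 0
t_q=3/4 is in segment 0 (τ=3/4); S_0(τ)=25309/27392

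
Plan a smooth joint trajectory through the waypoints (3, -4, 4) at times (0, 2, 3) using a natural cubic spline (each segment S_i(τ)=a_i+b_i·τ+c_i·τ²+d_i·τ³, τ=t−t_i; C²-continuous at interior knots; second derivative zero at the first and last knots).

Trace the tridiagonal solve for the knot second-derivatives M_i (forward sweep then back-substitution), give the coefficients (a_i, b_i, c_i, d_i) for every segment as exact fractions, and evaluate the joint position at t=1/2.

Δ: Δ0=-7/2, Δ1=8
row 1: diag=6, rhs=69; c'=1/6, d'=23/2
back: M1=23/2
M: M0=0, M1=23/2, M2=0
seg 0: a=3, c=M0/2=0, d=(M1−M0)/(6·2)=23/24, b=Δ0−h0·(2M0+M1)/6=-22/3
seg 1: a=-4, c=M1/2=23/4, d=(M2−M1)/(6·1)=-23/12, b=Δ1−h1·(2M1+M2)/6=25/6
t_q=1/2 → seg 0, τ=1/2; S=3+-22/3·τ+0·τ²+23/24·τ³=-35/64

  seg 0: a=3 b=-22/3 c=0 d=23/24
  seg 1: a=-4 b=25/6 c=23/4 d=-23/12
S(1/2) = -35/64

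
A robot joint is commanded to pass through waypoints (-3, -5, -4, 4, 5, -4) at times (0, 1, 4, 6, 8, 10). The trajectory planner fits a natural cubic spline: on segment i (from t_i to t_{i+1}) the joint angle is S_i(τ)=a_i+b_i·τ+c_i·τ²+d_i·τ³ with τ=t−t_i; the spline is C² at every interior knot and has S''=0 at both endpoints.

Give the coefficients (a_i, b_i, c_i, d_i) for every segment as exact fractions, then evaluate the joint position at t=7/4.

Δ: Δ0=-2, Δ1=1/3, Δ2=4, Δ3=1/2, Δ4=-9/2
row 1: diag=8, rhs=14; c'=3/8, d'=7/4
row 2: denom=10−3·3/8=71/8; d'=(22−3·7/4)/(71/8)=134/71
row 3: denom=8−2·16/71=536/71; d'=(-21−2·134/71)/(536/71)=-1759/536
row 4: denom=8−2·71/268=1001/134; d'=(-30−2·-1759/536)/(1001/134)=-571/182
back: M4=-571/182
back: M3=-1759/536−71/268·-571/182=-223/91
back: M2=134/71−16/71·-223/91=222/91
back: M1=7/4−3/8·222/91=76/91
M: M0=0, M1=76/91, M2=222/91, M3=-223/91, M4=-571/182, M5=0
seg 0: a=-3, c=M0/2=0, d=(M1−M0)/(6·1)=38/273, b=Δ0−h0·(2M0+M1)/6=-584/273
seg 1: a=-5, c=M1/2=38/91, d=(M2−M1)/(6·3)=73/819, b=Δ1−h1·(2M1+M2)/6=-470/273
seg 2: a=-4, c=M2/2=111/91, d=(M3−M2)/(6·2)=-445/1092, b=Δ2−h2·(2M2+M3)/6=67/21
seg 3: a=4, c=M3/2=-223/182, d=(M4−M3)/(6·2)=-125/2184, b=Δ3−h3·(2M3+M4)/6=124/39
seg 4: a=5, c=M4/2=-571/364, d=(M5−M4)/(6·2)=571/2184, b=Δ4−h4·(2M4+M5)/6=-1315/546
t_q=7/4 → seg 1, τ=3/4; S=-5+-470/273·τ+38/91·τ²+73/819·τ³=-35053/5824

  seg 0: a=-3 b=-584/273 c=0 d=38/273
  seg 1: a=-5 b=-470/273 c=38/91 d=73/819
  seg 2: a=-4 b=67/21 c=111/91 d=-445/1092
  seg 3: a=4 b=124/39 c=-223/182 d=-125/2184
  seg 4: a=5 b=-1315/546 c=-571/364 d=571/2184
S(7/4) = -35053/5824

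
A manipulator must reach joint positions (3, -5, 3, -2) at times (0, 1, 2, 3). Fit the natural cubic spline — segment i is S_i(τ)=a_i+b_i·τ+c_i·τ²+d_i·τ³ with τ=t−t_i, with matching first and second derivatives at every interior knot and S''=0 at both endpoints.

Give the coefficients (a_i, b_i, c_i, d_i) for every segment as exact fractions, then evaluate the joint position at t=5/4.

  seg 0: a=3 b=-197/15 c=0 d=77/15
  seg 1: a=-5 b=34/15 c=77/5 d=-29/3
  seg 2: a=3 b=61/15 c=-68/5 d=68/15
S(5/4) = -1159/320

Δ: Δ0=-8, Δ1=8, Δ2=-5
row 1: diag=4, rhs=96; c'=1/4, d'=24
row 2: denom=4−1·1/4=15/4; d'=(-78−1·24)/(15/4)=-136/5
back: M2=-136/5
back: M1=24−1/4·-136/5=154/5
M: M0=0, M1=154/5, M2=-136/5, M3=0
seg 0: a=3, c=M0/2=0, d=(M1−M0)/(6·1)=77/15, b=Δ0−h0·(2M0+M1)/6=-197/15
seg 1: a=-5, c=M1/2=77/5, d=(M2−M1)/(6·1)=-29/3, b=Δ1−h1·(2M1+M2)/6=34/15
seg 2: a=3, c=M2/2=-68/5, d=(M3−M2)/(6·1)=68/15, b=Δ2−h2·(2M2+M3)/6=61/15
t_q=5/4 → seg 1, τ=1/4; S=-5+34/15·τ+77/5·τ²+-29/3·τ³=-1159/320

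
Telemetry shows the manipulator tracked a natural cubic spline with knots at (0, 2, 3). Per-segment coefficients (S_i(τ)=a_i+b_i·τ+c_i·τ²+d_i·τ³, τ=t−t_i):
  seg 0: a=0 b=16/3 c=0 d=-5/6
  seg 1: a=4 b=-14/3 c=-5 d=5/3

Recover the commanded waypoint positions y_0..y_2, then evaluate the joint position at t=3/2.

y_0=0 y_1=4 y_2=-4
S(3/2) = 83/16

y_0 = S_0(0) = a_0 = 0
y_1 = S_1(0) = a_1 = 4
y_2 = S_1(1) = -4
t_q=3/2 is in segment 0 (τ=3/2); S_0(τ)=83/16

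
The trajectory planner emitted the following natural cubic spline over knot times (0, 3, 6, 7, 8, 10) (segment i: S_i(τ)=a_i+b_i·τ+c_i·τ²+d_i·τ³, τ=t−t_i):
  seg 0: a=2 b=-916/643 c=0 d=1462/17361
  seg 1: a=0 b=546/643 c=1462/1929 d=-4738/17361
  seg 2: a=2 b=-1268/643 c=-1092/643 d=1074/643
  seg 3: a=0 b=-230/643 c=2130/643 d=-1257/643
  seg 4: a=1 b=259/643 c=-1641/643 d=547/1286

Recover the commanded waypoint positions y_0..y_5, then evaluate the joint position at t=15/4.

y_0 = S_0(0) = a_0 = 2
y_1 = S_1(0) = a_1 = 0
y_2 = S_2(0) = a_2 = 2
y_3 = S_3(0) = a_3 = 0
y_4 = S_4(0) = a_4 = 1
y_5 = S_4(2) = -5
t_q=15/4 is in segment 1 (τ=3/4); S_1(τ)=19507/20576

y_0=2 y_1=0 y_2=2 y_3=0 y_4=1 y_5=-5
S(15/4) = 19507/20576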